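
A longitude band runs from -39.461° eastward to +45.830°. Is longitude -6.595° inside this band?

Yes

Band width going east from -39.461° to +45.830°: ((45.830 − -39.461) mod 360) = 85.291°.
Offset of -6.595° east of the west edge: ((-6.595 − -39.461) mod 360) = 32.866°.
32.866° ≤ 85.291° ⇒ inside.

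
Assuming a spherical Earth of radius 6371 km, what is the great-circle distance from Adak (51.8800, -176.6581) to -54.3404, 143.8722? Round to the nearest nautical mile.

6676 nmi

Δλ = 143.8722 − -176.6581 = 320.5303°; wrapped into (−180°, 180°]: -39.4697°.
Δφ = -54.3404 − 51.8800 = -106.2204°.
a = sin²(Δφ/2) + cos φ₁ · cos φ₂ · sin²(Δλ/2) = 0.680699.
c = 2·atan2(√a, √(1−a)) = 1.94056 rad → d = 6371·c ≈ 12363.33 km ≈ 6675.66 nmi.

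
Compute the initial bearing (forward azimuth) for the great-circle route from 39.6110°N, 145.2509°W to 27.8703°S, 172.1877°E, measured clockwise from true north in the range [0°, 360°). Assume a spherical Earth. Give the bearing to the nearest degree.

218°

Δλ = 172.1877 − -145.2509 = 317.4386°; wrapped into (−180°, 180°]: -42.5614°.
θ = atan2( sin Δλ · cos φ₂ , cos φ₁ · sin φ₂ − sin φ₁ · cos φ₂ · cos Δλ )
  = atan2(-0.59793, -0.77527) = -142.359° → normalised to [0°, 360°): 217.641°.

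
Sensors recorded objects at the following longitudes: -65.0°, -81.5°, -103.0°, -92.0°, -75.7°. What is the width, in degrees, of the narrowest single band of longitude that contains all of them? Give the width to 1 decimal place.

Sort the longitudes: -103.0°, -92.0°, -81.5°, -75.7°, -65.0°.
Eastward gaps between consecutive values (wrapping around): 11.0°, 10.5°, 5.8°, 10.7°, 322.0°.
Largest gap = 322.0° ⇒ minimal covering band is its complement: 360° − 322.0° = 38.0°.
Band runs from -103.0° eastward to -65.0°.

38.0°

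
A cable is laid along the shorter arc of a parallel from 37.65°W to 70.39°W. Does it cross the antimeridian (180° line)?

Signed shortest Δλ = ((-70.39 − -37.65 + 180) mod 360) − 180 = -32.74°.
Going west by 32.74° from -37.65° reaches -70.39° without touching 180°.

No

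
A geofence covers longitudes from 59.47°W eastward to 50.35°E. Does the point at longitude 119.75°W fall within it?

Band width going east from -59.47° to +50.35°: ((50.35 − -59.47) mod 360) = 109.82°.
Offset of -119.75° east of the west edge: ((-119.75 − -59.47) mod 360) = 299.72°.
299.72° > 109.82° ⇒ outside.

No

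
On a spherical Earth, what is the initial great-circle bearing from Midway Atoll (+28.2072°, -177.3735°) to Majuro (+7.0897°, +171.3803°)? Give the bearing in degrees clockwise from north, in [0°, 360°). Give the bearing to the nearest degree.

209°

Δλ = 171.3803 − -177.3735 = 348.7538°; wrapped into (−180°, 180°]: -11.2462°.
θ = atan2( sin Δλ · cos φ₂ , cos φ₁ · sin φ₂ − sin φ₁ · cos φ₂ · cos Δλ )
  = atan2(-0.19353, -0.35128) = -151.148° → normalised to [0°, 360°): 208.852°.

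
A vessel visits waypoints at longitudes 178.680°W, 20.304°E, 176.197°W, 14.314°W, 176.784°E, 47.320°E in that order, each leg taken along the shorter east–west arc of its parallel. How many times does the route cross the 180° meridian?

3

Leg 1: -178.680° → +20.304°, shortest Δλ = -161.016° (west) — crosses 180°.
Leg 2: +20.304° → -176.197°, shortest Δλ = 163.499° (east) — crosses 180°.
Leg 3: -176.197° → -14.314°, shortest Δλ = 161.883° (east) — does not cross 180°.
Leg 4: -14.314° → +176.784°, shortest Δλ = -168.902° (west) — crosses 180°.
Leg 5: +176.784° → +47.320°, shortest Δλ = -129.464° (west) — does not cross 180°.
Total crossings: 3.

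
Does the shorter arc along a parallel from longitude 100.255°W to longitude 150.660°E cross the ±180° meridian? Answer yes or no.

Yes

Naïve |150.660 − -100.255| = 250.915° > 180°, so the shorter arc goes the other way round — across 180°.
Signed shortest Δλ = ((150.660 − -100.255 + 180) mod 360) − 180 = -109.085°.
Going west by 109.085° from -100.255° passes through 180° before reaching +150.660°.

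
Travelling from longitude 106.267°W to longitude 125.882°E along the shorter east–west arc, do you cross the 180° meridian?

Yes

Naïve |125.882 − -106.267| = 232.149° > 180°, so the shorter arc goes the other way round — across 180°.
Signed shortest Δλ = ((125.882 − -106.267 + 180) mod 360) − 180 = -127.851°.
Going west by 127.851° from -106.267° passes through 180° before reaching +125.882°.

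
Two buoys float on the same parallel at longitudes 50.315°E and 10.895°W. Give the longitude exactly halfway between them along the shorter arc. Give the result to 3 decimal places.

19.710°E

Signed shortest Δλ from +50.315° to -10.895° is -61.210°.
Midpoint longitude = +50.315° + (-61.210°)/2 = +50.315° − 30.605° = +19.710°.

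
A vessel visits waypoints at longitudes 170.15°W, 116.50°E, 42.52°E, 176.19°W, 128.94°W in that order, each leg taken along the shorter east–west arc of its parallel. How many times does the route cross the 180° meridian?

2

Leg 1: -170.15° → +116.50°, shortest Δλ = -73.35° (west) — crosses 180°.
Leg 2: +116.50° → +42.52°, shortest Δλ = -73.98° (west) — does not cross 180°.
Leg 3: +42.52° → -176.19°, shortest Δλ = 141.29° (east) — crosses 180°.
Leg 4: -176.19° → -128.94°, shortest Δλ = 47.25° (east) — does not cross 180°.
Total crossings: 2.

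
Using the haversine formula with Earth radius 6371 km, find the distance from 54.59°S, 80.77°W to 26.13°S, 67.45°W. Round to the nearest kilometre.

Δλ = -67.45 − -80.77 = 13.32°.
Δφ = -26.13 − -54.59 = 28.46°.
a = sin²(Δφ/2) + cos φ₁ · cos φ₂ · sin²(Δλ/2) = 0.067422.
c = 2·atan2(√a, √(1−a)) = 0.52534 rad → d = 6371·c ≈ 3346.91 km.

3347 km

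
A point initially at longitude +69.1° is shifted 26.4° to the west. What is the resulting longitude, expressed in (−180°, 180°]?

+42.7°

Start at +69.1°; shift −26.4° → +42.7°.
+42.7° already lies in (−180°, 180°].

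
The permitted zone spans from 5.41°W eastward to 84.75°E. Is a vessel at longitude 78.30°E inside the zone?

Band width going east from -5.41° to +84.75°: ((84.75 − -5.41) mod 360) = 90.16°.
Offset of +78.30° east of the west edge: ((78.30 − -5.41) mod 360) = 83.71°.
83.71° ≤ 90.16° ⇒ inside.

Yes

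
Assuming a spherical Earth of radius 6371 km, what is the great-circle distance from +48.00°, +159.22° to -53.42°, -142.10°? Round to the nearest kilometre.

Δλ = -142.10 − 159.22 = -301.32°; wrapped into (−180°, 180°]: 58.68°.
Δφ = -53.42 − 48.00 = -101.42°.
a = sin²(Δφ/2) + cos φ₁ · cos φ₂ · sin²(Δλ/2) = 0.694740.
c = 2·atan2(√a, √(1−a)) = 1.97086 rad → d = 6371·c ≈ 12556.37 km.

12556 km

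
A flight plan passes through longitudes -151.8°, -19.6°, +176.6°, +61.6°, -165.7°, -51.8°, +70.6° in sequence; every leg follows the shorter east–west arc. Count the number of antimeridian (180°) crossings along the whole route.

2

Leg 1: -151.8° → -19.6°, shortest Δλ = 132.2° (east) — does not cross 180°.
Leg 2: -19.6° → +176.6°, shortest Δλ = -163.8° (west) — crosses 180°.
Leg 3: +176.6° → +61.6°, shortest Δλ = -115.0° (west) — does not cross 180°.
Leg 4: +61.6° → -165.7°, shortest Δλ = 132.7° (east) — crosses 180°.
Leg 5: -165.7° → -51.8°, shortest Δλ = 113.9° (east) — does not cross 180°.
Leg 6: -51.8° → +70.6°, shortest Δλ = 122.4° (east) — does not cross 180°.
Total crossings: 2.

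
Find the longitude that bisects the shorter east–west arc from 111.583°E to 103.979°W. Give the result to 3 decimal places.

Signed shortest Δλ from +111.583° to -103.979° is +144.438°.
Midpoint longitude = +111.583° + (+144.438°)/2 = +111.583° + 72.219° = +183.802°.
Normalise into (−180°, 180°]: -176.198°.
(The naïve average (+111.583 + -103.979)/2 = 3.802° is on the wrong side of the globe.)

176.198°W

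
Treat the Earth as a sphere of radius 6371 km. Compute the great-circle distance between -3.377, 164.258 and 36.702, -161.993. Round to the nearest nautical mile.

Δλ = -161.993 − 164.258 = -326.251°; wrapped into (−180°, 180°]: 33.749°.
Δφ = 36.702 − -3.377 = 40.079°.
a = sin²(Δφ/2) + cos φ₁ · cos φ₂ · sin²(Δλ/2) = 0.184860.
c = 2·atan2(√a, √(1−a)) = 0.88888 rad → d = 6371·c ≈ 5663.07 km ≈ 3057.81 nmi.

3058 nmi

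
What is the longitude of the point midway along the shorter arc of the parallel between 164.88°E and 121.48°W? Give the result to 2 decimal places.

Signed shortest Δλ from +164.88° to -121.48° is +73.64°.
Midpoint longitude = +164.88° + (+73.64°)/2 = +164.88° + 36.82° = +201.70°.
Normalise into (−180°, 180°]: -158.30°.
(The naïve average (+164.88 + -121.48)/2 = 21.7° is on the wrong side of the globe.)

158.30°W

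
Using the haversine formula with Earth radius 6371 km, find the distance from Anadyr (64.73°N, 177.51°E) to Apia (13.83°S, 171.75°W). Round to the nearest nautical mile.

Δλ = -171.75 − 177.51 = -349.26°; wrapped into (−180°, 180°]: 10.74°.
Δφ = -13.83 − 64.73 = -78.56°.
a = sin²(Δφ/2) + cos φ₁ · cos φ₂ · sin²(Δλ/2) = 0.404460.
c = 2·atan2(√a, √(1−a)) = 1.37853 rad → d = 6371·c ≈ 8782.64 km ≈ 4742.24 nmi.

4742 nmi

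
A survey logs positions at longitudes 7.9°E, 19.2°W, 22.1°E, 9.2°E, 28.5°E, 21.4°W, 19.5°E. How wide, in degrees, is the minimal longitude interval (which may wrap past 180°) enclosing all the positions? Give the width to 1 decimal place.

Sort the longitudes: -21.4°, -19.2°, +7.9°, +9.2°, +19.5°, +22.1°, +28.5°.
Eastward gaps between consecutive values (wrapping around): 2.2°, 27.1°, 1.3°, 10.3°, 2.6°, 6.4°, 310.1°.
Largest gap = 310.1° ⇒ minimal covering band is its complement: 360° − 310.1° = 49.9°.
Band runs from -21.4° eastward to +28.5°.

49.9°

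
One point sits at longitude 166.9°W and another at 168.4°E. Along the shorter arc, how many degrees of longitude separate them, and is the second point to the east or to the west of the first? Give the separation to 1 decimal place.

Raw difference: 168.4 − -166.9 = 335.3°.
Normalise into (−180°, 180°]: 335.3° − 360° = -24.7°.
Negative ⇒ the second point lies to the west; separation 24.7°.

24.7° west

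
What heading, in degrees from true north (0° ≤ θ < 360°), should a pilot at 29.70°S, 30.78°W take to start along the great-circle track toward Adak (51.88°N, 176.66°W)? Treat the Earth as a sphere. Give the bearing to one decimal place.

321.2°

Δλ = -176.66 − -30.78 = -145.88°.
θ = atan2( sin Δλ · cos φ₂ , cos φ₁ · sin φ₂ − sin φ₁ · cos φ₂ · cos Δλ )
  = atan2(-0.34627, 0.43017) = -38.833° → normalised to [0°, 360°): 321.167°.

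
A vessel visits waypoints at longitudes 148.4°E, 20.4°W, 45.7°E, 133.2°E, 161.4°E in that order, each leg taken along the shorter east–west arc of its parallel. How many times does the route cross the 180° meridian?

Leg 1: +148.4° → -20.4°, shortest Δλ = -168.8° (west) — does not cross 180°.
Leg 2: -20.4° → +45.7°, shortest Δλ = 66.1° (east) — does not cross 180°.
Leg 3: +45.7° → +133.2°, shortest Δλ = 87.5° (east) — does not cross 180°.
Leg 4: +133.2° → +161.4°, shortest Δλ = 28.2° (east) — does not cross 180°.
Total crossings: 0.

0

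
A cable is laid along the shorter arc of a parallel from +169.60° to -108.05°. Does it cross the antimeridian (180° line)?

Naïve |-108.05 − 169.60| = 277.65° > 180°, so the shorter arc goes the other way round — across 180°.
Signed shortest Δλ = ((-108.05 − 169.60 + 180) mod 360) − 180 = 82.35°.
Going east by 82.35° from +169.60° passes through 180° before reaching -108.05°.

Yes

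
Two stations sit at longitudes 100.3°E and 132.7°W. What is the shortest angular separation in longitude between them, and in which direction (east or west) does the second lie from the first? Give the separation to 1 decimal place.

127.0° east

Raw difference: -132.7 − 100.3 = -233.0°.
Normalise into (−180°, 180°]: -233.0° + 360° = 127.0°.
Positive ⇒ the second point lies to the east; separation 127.0°.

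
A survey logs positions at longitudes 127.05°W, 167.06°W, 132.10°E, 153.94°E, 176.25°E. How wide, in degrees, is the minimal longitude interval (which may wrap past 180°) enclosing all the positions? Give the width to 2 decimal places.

Sort the longitudes: -167.06°, -127.05°, +132.10°, +153.94°, +176.25°.
Eastward gaps between consecutive values (wrapping around): 40.01°, 259.15°, 21.84°, 22.31°, 16.69°.
Largest gap = 259.15° ⇒ minimal covering band is its complement: 360° − 259.15° = 100.85°.
Band runs from +132.10° eastward to -127.05°, crossing the antimeridian.

100.85°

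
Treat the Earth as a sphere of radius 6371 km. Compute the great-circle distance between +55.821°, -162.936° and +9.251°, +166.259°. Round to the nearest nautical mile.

Δλ = 166.259 − -162.936 = 329.195°; wrapped into (−180°, 180°]: -30.805°.
Δφ = 9.251 − 55.821 = -46.570°.
a = sin²(Δφ/2) + cos φ₁ · cos φ₂ · sin²(Δλ/2) = 0.195380.
c = 2·atan2(√a, √(1−a)) = 0.91569 rad → d = 6371·c ≈ 5833.89 km ≈ 3150.05 nmi.

3150 nmi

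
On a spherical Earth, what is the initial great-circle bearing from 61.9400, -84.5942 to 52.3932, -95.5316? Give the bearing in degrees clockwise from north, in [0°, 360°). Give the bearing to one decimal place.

216.6°

Δλ = -95.5316 − -84.5942 = -10.9374°.
θ = atan2( sin Δλ · cos φ₂ , cos φ₁ · sin φ₂ − sin φ₁ · cos φ₂ · cos Δλ )
  = atan2(-0.11578, -0.15607) = -143.429° → normalised to [0°, 360°): 216.571°.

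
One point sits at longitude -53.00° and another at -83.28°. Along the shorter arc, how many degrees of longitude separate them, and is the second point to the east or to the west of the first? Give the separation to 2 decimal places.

30.28° west

Raw difference: -83.28 − -53.00 = -30.28°.
Normalise into (−180°, 180°]: -30.28° stays -30.28°.
Negative ⇒ the second point lies to the west; separation 30.28°.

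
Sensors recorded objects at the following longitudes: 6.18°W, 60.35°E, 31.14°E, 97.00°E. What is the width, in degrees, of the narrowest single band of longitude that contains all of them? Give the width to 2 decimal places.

Sort the longitudes: -6.18°, +31.14°, +60.35°, +97.00°.
Eastward gaps between consecutive values (wrapping around): 37.32°, 29.21°, 36.65°, 256.82°.
Largest gap = 256.82° ⇒ minimal covering band is its complement: 360° − 256.82° = 103.18°.
Band runs from -6.18° eastward to +97.00°.

103.18°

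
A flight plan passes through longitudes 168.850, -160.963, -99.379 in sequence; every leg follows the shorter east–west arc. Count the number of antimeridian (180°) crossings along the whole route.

Leg 1: +168.850° → -160.963°, shortest Δλ = 30.187° (east) — crosses 180°.
Leg 2: -160.963° → -99.379°, shortest Δλ = 61.584° (east) — does not cross 180°.
Total crossings: 1.

1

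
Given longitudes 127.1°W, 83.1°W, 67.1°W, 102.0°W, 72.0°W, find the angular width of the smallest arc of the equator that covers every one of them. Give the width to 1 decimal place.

60.0°

Sort the longitudes: -127.1°, -102.0°, -83.1°, -72.0°, -67.1°.
Eastward gaps between consecutive values (wrapping around): 25.1°, 18.9°, 11.1°, 4.9°, 300.0°.
Largest gap = 300.0° ⇒ minimal covering band is its complement: 360° − 300.0° = 60.0°.
Band runs from -127.1° eastward to -67.1°.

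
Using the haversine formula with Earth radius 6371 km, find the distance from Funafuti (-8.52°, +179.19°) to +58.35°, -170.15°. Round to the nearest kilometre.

7498 km

Δλ = -170.15 − 179.19 = -349.34°; wrapped into (−180°, 180°]: 10.66°.
Δφ = 58.35 − -8.52 = 66.87°.
a = sin²(Δφ/2) + cos φ₁ · cos φ₂ · sin²(Δλ/2) = 0.308069.
c = 2·atan2(√a, √(1−a)) = 1.17682 rad → d = 6371·c ≈ 7497.52 km.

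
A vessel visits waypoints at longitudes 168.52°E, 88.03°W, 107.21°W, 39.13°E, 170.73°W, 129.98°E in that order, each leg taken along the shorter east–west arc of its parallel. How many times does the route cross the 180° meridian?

3

Leg 1: +168.52° → -88.03°, shortest Δλ = 103.45° (east) — crosses 180°.
Leg 2: -88.03° → -107.21°, shortest Δλ = -19.18° (west) — does not cross 180°.
Leg 3: -107.21° → +39.13°, shortest Δλ = 146.34° (east) — does not cross 180°.
Leg 4: +39.13° → -170.73°, shortest Δλ = 150.14° (east) — crosses 180°.
Leg 5: -170.73° → +129.98°, shortest Δλ = -59.29° (west) — crosses 180°.
Total crossings: 3.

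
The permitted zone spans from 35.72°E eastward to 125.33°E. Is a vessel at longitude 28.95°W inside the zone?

No

Band width going east from +35.72° to +125.33°: ((125.33 − 35.72) mod 360) = 89.61°.
Offset of -28.95° east of the west edge: ((-28.95 − 35.72) mod 360) = 295.33°.
295.33° > 89.61° ⇒ outside.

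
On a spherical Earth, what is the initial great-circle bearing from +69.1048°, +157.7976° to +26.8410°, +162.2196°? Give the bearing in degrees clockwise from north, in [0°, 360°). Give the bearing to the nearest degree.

Δλ = 162.2196 − 157.7976 = 4.4220°.
θ = atan2( sin Δλ · cos φ₂ , cos φ₁ · sin φ₂ − sin φ₁ · cos φ₂ · cos Δλ )
  = atan2(0.06880, -0.67006) = 174.138° → normalised to [0°, 360°): 174.138°.

174°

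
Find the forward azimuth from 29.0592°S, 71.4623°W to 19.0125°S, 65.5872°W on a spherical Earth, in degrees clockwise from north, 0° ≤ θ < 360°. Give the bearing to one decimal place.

29.4°

Δλ = -65.5872 − -71.4623 = 5.8751°.
θ = atan2( sin Δλ · cos φ₂ , cos φ₁ · sin φ₂ − sin φ₁ · cos φ₂ · cos Δλ )
  = atan2(0.09678, 0.17204) = 29.359° → normalised to [0°, 360°): 29.359°.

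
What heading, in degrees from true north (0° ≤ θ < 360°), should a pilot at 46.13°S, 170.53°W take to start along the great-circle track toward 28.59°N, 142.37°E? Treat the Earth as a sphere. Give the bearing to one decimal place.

Δλ = 142.37 − -170.53 = 312.90°; wrapped into (−180°, 180°]: -47.10°.
θ = atan2( sin Δλ · cos φ₂ , cos φ₁ · sin φ₂ − sin φ₁ · cos φ₂ · cos Δλ )
  = atan2(-0.64322, 0.76254) = -40.148° → normalised to [0°, 360°): 319.852°.

319.9°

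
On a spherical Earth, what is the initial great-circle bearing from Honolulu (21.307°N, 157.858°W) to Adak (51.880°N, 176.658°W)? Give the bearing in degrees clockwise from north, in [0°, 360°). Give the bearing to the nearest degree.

339°

Δλ = -176.658 − -157.858 = -18.800°.
θ = atan2( sin Δλ · cos φ₂ , cos φ₁ · sin φ₂ − sin φ₁ · cos φ₂ · cos Δλ )
  = atan2(-0.19894, 0.52060) = -20.913° → normalised to [0°, 360°): 339.087°.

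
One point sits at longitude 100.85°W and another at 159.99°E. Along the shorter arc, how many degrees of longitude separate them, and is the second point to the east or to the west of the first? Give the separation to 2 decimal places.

Raw difference: 159.99 − -100.85 = 260.84°.
Normalise into (−180°, 180°]: 260.84° − 360° = -99.16°.
Negative ⇒ the second point lies to the west; separation 99.16°.

99.16° west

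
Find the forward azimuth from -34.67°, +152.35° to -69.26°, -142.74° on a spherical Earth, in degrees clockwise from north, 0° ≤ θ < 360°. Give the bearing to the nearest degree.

Δλ = -142.74 − 152.35 = -295.09°; wrapped into (−180°, 180°]: 64.91°.
θ = atan2( sin Δλ · cos φ₂ , cos φ₁ · sin φ₂ − sin φ₁ · cos φ₂ · cos Δλ )
  = atan2(0.32071, -0.68372) = 154.870° → normalised to [0°, 360°): 154.870°.

155°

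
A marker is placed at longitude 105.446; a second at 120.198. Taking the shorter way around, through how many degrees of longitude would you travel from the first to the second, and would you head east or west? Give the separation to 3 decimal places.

Raw difference: 120.198 − 105.446 = 14.752°.
Normalise into (−180°, 180°]: 14.752° stays 14.752°.
Positive ⇒ the second point lies to the east; separation 14.752°.

14.752° east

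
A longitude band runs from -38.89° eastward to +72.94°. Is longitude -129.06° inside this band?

Band width going east from -38.89° to +72.94°: ((72.94 − -38.89) mod 360) = 111.83°.
Offset of -129.06° east of the west edge: ((-129.06 − -38.89) mod 360) = 269.83°.
269.83° > 111.83° ⇒ outside.

No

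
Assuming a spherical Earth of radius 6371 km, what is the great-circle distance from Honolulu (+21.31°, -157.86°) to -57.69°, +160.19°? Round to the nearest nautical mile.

5186 nmi

Δλ = 160.19 − -157.86 = 318.05°; wrapped into (−180°, 180°]: -41.95°.
Δφ = -57.69 − 21.31 = -79.00°.
a = sin²(Δφ/2) + cos φ₁ · cos φ₂ · sin²(Δλ/2) = 0.468401.
c = 2·atan2(√a, √(1−a)) = 1.50756 rad → d = 6371·c ≈ 9604.64 km ≈ 5186.09 nmi.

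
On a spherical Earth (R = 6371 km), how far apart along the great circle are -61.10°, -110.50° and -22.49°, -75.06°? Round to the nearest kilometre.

Δλ = -75.06 − -110.50 = 35.44°.
Δφ = -22.49 − -61.10 = 38.61°.
a = sin²(Δφ/2) + cos φ₁ · cos φ₂ · sin²(Δλ/2) = 0.150660.
c = 2·atan2(√a, √(1−a)) = 0.79724 rad → d = 6371·c ≈ 5079.25 km.

5079 km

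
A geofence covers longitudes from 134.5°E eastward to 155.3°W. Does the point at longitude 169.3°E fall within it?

Band width going east from +134.5° to -155.3°: ((-155.3 − 134.5) mod 360) = 70.2°.
Offset of +169.3° east of the west edge: ((169.3 − 134.5) mod 360) = 34.8°.
34.8° ≤ 70.2° ⇒ inside.

Yes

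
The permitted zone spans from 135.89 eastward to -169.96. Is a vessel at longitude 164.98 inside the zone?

Yes

Band width going east from +135.89° to -169.96°: ((-169.96 − 135.89) mod 360) = 54.15°.
Offset of +164.98° east of the west edge: ((164.98 − 135.89) mod 360) = 29.09°.
29.09° ≤ 54.15° ⇒ inside.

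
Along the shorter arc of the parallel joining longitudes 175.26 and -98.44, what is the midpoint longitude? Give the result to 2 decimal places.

-141.59°

Signed shortest Δλ from +175.26° to -98.44° is +86.30°.
Midpoint longitude = +175.26° + (+86.30°)/2 = +175.26° + 43.15° = +218.41°.
Normalise into (−180°, 180°]: -141.59°.
(The naïve average (+175.26 + -98.44)/2 = 38.41° is on the wrong side of the globe.)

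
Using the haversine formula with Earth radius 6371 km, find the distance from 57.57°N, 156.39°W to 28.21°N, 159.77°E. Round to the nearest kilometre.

4702 km

Δλ = 159.77 − -156.39 = 316.16°; wrapped into (−180°, 180°]: -43.84°.
Δφ = 28.21 − 57.57 = -29.36°.
a = sin²(Δφ/2) + cos φ₁ · cos φ₂ · sin²(Δλ/2) = 0.130080.
c = 2·atan2(√a, √(1−a)) = 0.73796 rad → d = 6371·c ≈ 4701.57 km.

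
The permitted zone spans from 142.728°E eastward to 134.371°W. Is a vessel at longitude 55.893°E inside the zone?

No

Band width going east from +142.728° to -134.371°: ((-134.371 − 142.728) mod 360) = 82.901°.
Offset of +55.893° east of the west edge: ((55.893 − 142.728) mod 360) = 273.165°.
273.165° > 82.901° ⇒ outside.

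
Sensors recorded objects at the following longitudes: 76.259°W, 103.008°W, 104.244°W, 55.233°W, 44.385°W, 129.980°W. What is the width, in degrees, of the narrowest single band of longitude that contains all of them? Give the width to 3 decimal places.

Sort the longitudes: -129.980°, -104.244°, -103.008°, -76.259°, -55.233°, -44.385°.
Eastward gaps between consecutive values (wrapping around): 25.736°, 1.236°, 26.749°, 21.026°, 10.848°, 274.405°.
Largest gap = 274.405° ⇒ minimal covering band is its complement: 360° − 274.405° = 85.595°.
Band runs from -129.980° eastward to -44.385°.

85.595°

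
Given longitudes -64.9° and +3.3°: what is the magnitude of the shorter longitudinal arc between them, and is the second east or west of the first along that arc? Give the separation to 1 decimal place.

Raw difference: 3.3 − -64.9 = 68.2°.
Normalise into (−180°, 180°]: 68.2° stays 68.2°.
Positive ⇒ the second point lies to the east; separation 68.2°.

68.2° east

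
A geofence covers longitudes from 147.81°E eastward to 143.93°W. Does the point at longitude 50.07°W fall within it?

No

Band width going east from +147.81° to -143.93°: ((-143.93 − 147.81) mod 360) = 68.26°.
Offset of -50.07° east of the west edge: ((-50.07 − 147.81) mod 360) = 162.12°.
162.12° > 68.26° ⇒ outside.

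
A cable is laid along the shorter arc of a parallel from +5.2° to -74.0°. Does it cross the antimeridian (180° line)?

No

Signed shortest Δλ = ((-74.0 − 5.2 + 180) mod 360) − 180 = -79.2°.
Going west by 79.2° from +5.2° reaches -74.0° without touching 180°.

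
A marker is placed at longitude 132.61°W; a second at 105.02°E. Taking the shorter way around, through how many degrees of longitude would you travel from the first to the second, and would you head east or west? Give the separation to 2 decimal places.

122.37° west

Raw difference: 105.02 − -132.61 = 237.63°.
Normalise into (−180°, 180°]: 237.63° − 360° = -122.37°.
Negative ⇒ the second point lies to the west; separation 122.37°.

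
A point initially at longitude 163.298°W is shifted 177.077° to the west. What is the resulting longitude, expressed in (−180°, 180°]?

19.625°E

Start at -163.298°; shift −177.077° → -340.375°.
-340.375° lies outside (−180°, 180°]; add 360° → +19.625°.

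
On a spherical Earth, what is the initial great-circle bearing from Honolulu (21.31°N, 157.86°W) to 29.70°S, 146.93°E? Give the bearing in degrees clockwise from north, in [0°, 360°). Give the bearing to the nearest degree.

Δλ = 146.93 − -157.86 = 304.79°; wrapped into (−180°, 180°]: -55.21°.
θ = atan2( sin Δλ · cos φ₂ , cos φ₁ · sin φ₂ − sin φ₁ · cos φ₂ · cos Δλ )
  = atan2(-0.71336, -0.64170) = -131.973° → normalised to [0°, 360°): 228.027°.

228°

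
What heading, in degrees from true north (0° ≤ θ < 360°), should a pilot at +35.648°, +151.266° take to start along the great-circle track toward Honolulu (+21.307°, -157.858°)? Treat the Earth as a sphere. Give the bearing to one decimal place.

Δλ = -157.858 − 151.266 = -309.124°; wrapped into (−180°, 180°]: 50.876°.
θ = atan2( sin Δλ · cos φ₂ , cos φ₁ · sin φ₂ − sin φ₁ · cos φ₂ · cos Δλ )
  = atan2(0.72276, -0.04734) = 93.747° → normalised to [0°, 360°): 93.747°.

93.7°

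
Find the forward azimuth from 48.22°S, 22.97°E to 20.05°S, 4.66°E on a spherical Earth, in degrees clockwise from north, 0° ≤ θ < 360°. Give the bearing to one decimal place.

Δλ = 4.66 − 22.97 = -18.31°.
θ = atan2( sin Δλ · cos φ₂ , cos φ₁ · sin φ₂ − sin φ₁ · cos φ₂ · cos Δλ )
  = atan2(-0.29512, 0.43662) = -34.055° → normalised to [0°, 360°): 325.945°.

325.9°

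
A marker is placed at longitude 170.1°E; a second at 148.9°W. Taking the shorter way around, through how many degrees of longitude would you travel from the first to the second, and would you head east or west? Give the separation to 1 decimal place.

Raw difference: -148.9 − 170.1 = -319.0°.
Normalise into (−180°, 180°]: -319.0° + 360° = 41.0°.
Positive ⇒ the second point lies to the east; separation 41.0°.

41.0° east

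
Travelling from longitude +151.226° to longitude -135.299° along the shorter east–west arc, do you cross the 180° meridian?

Yes

Naïve |-135.299 − 151.226| = 286.525° > 180°, so the shorter arc goes the other way round — across 180°.
Signed shortest Δλ = ((-135.299 − 151.226 + 180) mod 360) − 180 = 73.475°.
Going east by 73.475° from +151.226° passes through 180° before reaching -135.299°.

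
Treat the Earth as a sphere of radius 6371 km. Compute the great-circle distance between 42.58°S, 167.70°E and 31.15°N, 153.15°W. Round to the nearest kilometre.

9121 km

Δλ = -153.15 − 167.70 = -320.85°; wrapped into (−180°, 180°]: 39.15°.
Δφ = 31.15 − -42.58 = 73.73°.
a = sin²(Δφ/2) + cos φ₁ · cos φ₂ · sin²(Δλ/2) = 0.430655.
c = 2·atan2(√a, √(1−a)) = 1.43166 rad → d = 6371·c ≈ 9121.10 km.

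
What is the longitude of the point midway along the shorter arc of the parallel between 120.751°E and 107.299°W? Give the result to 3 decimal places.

Signed shortest Δλ from +120.751° to -107.299° is +131.950°.
Midpoint longitude = +120.751° + (+131.950°)/2 = +120.751° + 65.975° = +186.726°.
Normalise into (−180°, 180°]: -173.274°.
(The naïve average (+120.751 + -107.299)/2 = 6.726° is on the wrong side of the globe.)

173.274°W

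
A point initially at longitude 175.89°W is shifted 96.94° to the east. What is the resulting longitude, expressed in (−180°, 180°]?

Start at -175.89°; shift +96.94° → -78.95°.
-78.95° already lies in (−180°, 180°].

78.95°W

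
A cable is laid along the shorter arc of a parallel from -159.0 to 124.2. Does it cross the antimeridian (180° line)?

Naïve |124.2 − -159.0| = 283.2° > 180°, so the shorter arc goes the other way round — across 180°.
Signed shortest Δλ = ((124.2 − -159.0 + 180) mod 360) − 180 = -76.8°.
Going west by 76.8° from -159.0° passes through 180° before reaching +124.2°.

Yes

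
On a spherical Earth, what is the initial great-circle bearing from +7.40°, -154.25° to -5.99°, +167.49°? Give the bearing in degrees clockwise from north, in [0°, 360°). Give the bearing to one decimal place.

251.7°

Δλ = 167.49 − -154.25 = 321.74°; wrapped into (−180°, 180°]: -38.26°.
θ = atan2( sin Δλ · cos φ₂ , cos φ₁ · sin φ₂ − sin φ₁ · cos φ₂ · cos Δλ )
  = atan2(-0.61585, -0.20407) = -108.333° → normalised to [0°, 360°): 251.667°.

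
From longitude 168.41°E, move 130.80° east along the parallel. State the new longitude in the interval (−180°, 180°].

Start at +168.41°; shift +130.80° → +299.21°.
+299.21° lies outside (−180°, 180°]; subtract 360° → -60.79°.

60.79°W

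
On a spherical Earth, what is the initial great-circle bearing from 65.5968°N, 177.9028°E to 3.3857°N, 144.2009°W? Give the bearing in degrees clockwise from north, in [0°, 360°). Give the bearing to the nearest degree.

Δλ = -144.2009 − 177.9028 = -322.1037°; wrapped into (−180°, 180°]: 37.8963°.
θ = atan2( sin Δλ · cos φ₂ , cos φ₁ · sin φ₂ − sin φ₁ · cos φ₂ · cos Δλ )
  = atan2(0.61316, -0.69297) = 138.497° → normalised to [0°, 360°): 138.497°.

138°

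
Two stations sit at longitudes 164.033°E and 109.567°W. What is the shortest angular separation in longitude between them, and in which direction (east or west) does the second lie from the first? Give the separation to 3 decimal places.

Raw difference: -109.567 − 164.033 = -273.6°.
Normalise into (−180°, 180°]: -273.6° + 360° = 86.4°.
Positive ⇒ the second point lies to the east; separation 86.400°.

86.400° east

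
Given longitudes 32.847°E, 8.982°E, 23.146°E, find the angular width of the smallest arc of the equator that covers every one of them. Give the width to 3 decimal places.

23.865°

Sort the longitudes: +8.982°, +23.146°, +32.847°.
Eastward gaps between consecutive values (wrapping around): 14.164°, 9.701°, 336.135°.
Largest gap = 336.135° ⇒ minimal covering band is its complement: 360° − 336.135° = 23.865°.
Band runs from +8.982° eastward to +32.847°.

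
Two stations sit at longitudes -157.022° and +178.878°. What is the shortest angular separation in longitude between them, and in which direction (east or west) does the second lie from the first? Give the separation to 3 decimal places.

Raw difference: 178.878 − -157.022 = 335.9°.
Normalise into (−180°, 180°]: 335.9° − 360° = -24.1°.
Negative ⇒ the second point lies to the west; separation 24.100°.

24.100° west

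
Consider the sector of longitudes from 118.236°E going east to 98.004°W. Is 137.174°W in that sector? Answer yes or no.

Band width going east from +118.236° to -98.004°: ((-98.004 − 118.236) mod 360) = 143.760°.
Offset of -137.174° east of the west edge: ((-137.174 − 118.236) mod 360) = 104.590°.
104.590° ≤ 143.760° ⇒ inside.

Yes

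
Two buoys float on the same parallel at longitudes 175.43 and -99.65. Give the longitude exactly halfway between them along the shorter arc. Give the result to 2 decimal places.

-142.11°

Signed shortest Δλ from +175.43° to -99.65° is +84.92°.
Midpoint longitude = +175.43° + (+84.92°)/2 = +175.43° + 42.46° = +217.89°.
Normalise into (−180°, 180°]: -142.11°.
(The naïve average (+175.43 + -99.65)/2 = 37.89° is on the wrong side of the globe.)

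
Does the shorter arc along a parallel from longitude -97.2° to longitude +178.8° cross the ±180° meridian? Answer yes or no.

Naïve |178.8 − -97.2| = 276.0° > 180°, so the shorter arc goes the other way round — across 180°.
Signed shortest Δλ = ((178.8 − -97.2 + 180) mod 360) − 180 = -84.0°.
Going west by 84.0° from -97.2° passes through 180° before reaching +178.8°.

Yes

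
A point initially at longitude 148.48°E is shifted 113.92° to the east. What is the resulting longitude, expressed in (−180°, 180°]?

Start at +148.48°; shift +113.92° → +262.40°.
+262.40° lies outside (−180°, 180°]; subtract 360° → -97.60°.

97.60°W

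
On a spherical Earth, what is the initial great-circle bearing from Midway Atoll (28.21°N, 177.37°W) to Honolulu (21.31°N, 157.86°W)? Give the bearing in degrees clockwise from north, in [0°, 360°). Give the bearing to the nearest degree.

Δλ = -157.86 − -177.37 = 19.51°.
θ = atan2( sin Δλ · cos φ₂ , cos φ₁ · sin φ₂ − sin φ₁ · cos φ₂ · cos Δλ )
  = atan2(0.31114, -0.09485) = 106.954° → normalised to [0°, 360°): 106.954°.

107°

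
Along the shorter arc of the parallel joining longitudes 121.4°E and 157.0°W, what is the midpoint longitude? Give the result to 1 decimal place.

162.2°E

Signed shortest Δλ from +121.4° to -157.0° is +81.6°.
Midpoint longitude = +121.4° + (+81.6°)/2 = +121.4° + 40.8° = +162.2°.
(The naïve average (+121.4 + -157.0)/2 = -17.8° is on the wrong side of the globe.)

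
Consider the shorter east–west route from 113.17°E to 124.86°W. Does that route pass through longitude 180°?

Naïve |-124.86 − 113.17| = 238.03° > 180°, so the shorter arc goes the other way round — across 180°.
Signed shortest Δλ = ((-124.86 − 113.17 + 180) mod 360) − 180 = 121.97°.
Going east by 121.97° from +113.17° passes through 180° before reaching -124.86°.

Yes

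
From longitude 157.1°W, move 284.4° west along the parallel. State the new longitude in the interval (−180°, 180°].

81.5°W

Start at -157.1°; shift −284.4° → -441.5°.
-441.5° lies outside (−180°, 180°]; add 360° → -81.5°.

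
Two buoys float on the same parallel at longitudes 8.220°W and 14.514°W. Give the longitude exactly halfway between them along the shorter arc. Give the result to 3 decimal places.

Signed shortest Δλ from -8.220° to -14.514° is -6.294°.
Midpoint longitude = -8.220° + (-6.294°)/2 = -8.220° − 3.147° = -11.367°.

11.367°W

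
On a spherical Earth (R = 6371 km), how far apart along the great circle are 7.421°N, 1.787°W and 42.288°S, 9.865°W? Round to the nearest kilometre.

5588 km

Δλ = -9.865 − -1.787 = -8.078°.
Δφ = -42.288 − 7.421 = -49.709°.
a = sin²(Δφ/2) + cos φ₁ · cos φ₂ · sin²(Δλ/2) = 0.180304.
c = 2·atan2(√a, √(1−a)) = 0.87709 rad → d = 6371·c ≈ 5587.94 km.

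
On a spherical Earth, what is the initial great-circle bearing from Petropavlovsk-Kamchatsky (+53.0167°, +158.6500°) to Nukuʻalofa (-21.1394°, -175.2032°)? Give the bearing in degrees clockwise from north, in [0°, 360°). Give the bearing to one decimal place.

Δλ = -175.2032 − 158.6500 = -333.8532°; wrapped into (−180°, 180°]: 26.1468°.
θ = atan2( sin Δλ · cos φ₂ , cos φ₁ · sin φ₂ − sin φ₁ · cos φ₂ · cos Δλ )
  = atan2(0.41102, -0.88577) = 155.108° → normalised to [0°, 360°): 155.108°.

155.1°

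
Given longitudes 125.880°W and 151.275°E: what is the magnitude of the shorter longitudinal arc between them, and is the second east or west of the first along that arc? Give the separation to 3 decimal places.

82.845° west

Raw difference: 151.275 − -125.880 = 277.155°.
Normalise into (−180°, 180°]: 277.155° − 360° = -82.845°.
Negative ⇒ the second point lies to the west; separation 82.845°.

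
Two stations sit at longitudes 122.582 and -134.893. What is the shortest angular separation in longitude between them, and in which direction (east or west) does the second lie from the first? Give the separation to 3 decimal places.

Raw difference: -134.893 − 122.582 = -257.475°.
Normalise into (−180°, 180°]: -257.475° + 360° = 102.525°.
Positive ⇒ the second point lies to the east; separation 102.525°.

102.525° east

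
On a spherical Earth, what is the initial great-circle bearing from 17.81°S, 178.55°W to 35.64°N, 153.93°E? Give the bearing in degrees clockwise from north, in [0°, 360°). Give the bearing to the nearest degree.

Δλ = 153.93 − -178.55 = 332.48°; wrapped into (−180°, 180°]: -27.52°.
θ = atan2( sin Δλ · cos φ₂ , cos φ₁ · sin φ₂ − sin φ₁ · cos φ₂ · cos Δλ )
  = atan2(-0.37551, 0.77521) = -25.846° → normalised to [0°, 360°): 334.154°.

334°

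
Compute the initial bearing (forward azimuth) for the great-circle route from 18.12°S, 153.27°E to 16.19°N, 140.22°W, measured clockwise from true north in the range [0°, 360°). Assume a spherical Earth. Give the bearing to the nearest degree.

Δλ = -140.22 − 153.27 = -293.49°; wrapped into (−180°, 180°]: 66.51°.
θ = atan2( sin Δλ · cos φ₂ , cos φ₁ · sin φ₂ − sin φ₁ · cos φ₂ · cos Δλ )
  = atan2(0.88076, 0.38404) = 66.441° → normalised to [0°, 360°): 66.441°.

66°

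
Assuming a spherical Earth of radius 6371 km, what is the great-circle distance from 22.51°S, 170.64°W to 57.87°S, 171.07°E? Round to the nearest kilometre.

Δλ = 171.07 − -170.64 = 341.71°; wrapped into (−180°, 180°]: -18.29°.
Δφ = -57.87 − -22.51 = -35.36°.
a = sin²(Δφ/2) + cos φ₁ · cos φ₂ · sin²(Δλ/2) = 0.104645.
c = 2·atan2(√a, √(1−a)) = 0.65883 rad → d = 6371·c ≈ 4197.39 km.

4197 km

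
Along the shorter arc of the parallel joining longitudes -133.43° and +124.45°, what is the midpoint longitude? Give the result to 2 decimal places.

Signed shortest Δλ from -133.43° to +124.45° is -102.12°.
Midpoint longitude = -133.43° + (-102.12°)/2 = -133.43° − 51.06° = -184.49°.
Normalise into (−180°, 180°]: +175.51°.
(The naïve average (-133.43 + +124.45)/2 = -4.49° is on the wrong side of the globe.)

+175.51°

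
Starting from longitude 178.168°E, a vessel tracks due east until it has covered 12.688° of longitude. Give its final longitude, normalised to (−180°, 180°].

169.144°W

Start at +178.168°; shift +12.688° → +190.856°.
+190.856° lies outside (−180°, 180°]; subtract 360° → -169.144°.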